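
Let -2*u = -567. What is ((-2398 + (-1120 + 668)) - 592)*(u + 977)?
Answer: -4338641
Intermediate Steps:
u = 567/2 (u = -½*(-567) = 567/2 ≈ 283.50)
((-2398 + (-1120 + 668)) - 592)*(u + 977) = ((-2398 + (-1120 + 668)) - 592)*(567/2 + 977) = ((-2398 - 452) - 592)*(2521/2) = (-2850 - 592)*(2521/2) = -3442*2521/2 = -4338641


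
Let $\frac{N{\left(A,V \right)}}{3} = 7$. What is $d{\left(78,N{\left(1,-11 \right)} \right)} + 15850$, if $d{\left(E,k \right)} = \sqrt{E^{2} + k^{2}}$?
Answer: $15850 + 15 \sqrt{29} \approx 15931.0$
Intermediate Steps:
$N{\left(A,V \right)} = 21$ ($N{\left(A,V \right)} = 3 \cdot 7 = 21$)
$d{\left(78,N{\left(1,-11 \right)} \right)} + 15850 = \sqrt{78^{2} + 21^{2}} + 15850 = \sqrt{6084 + 441} + 15850 = \sqrt{6525} + 15850 = 15 \sqrt{29} + 15850 = 15850 + 15 \sqrt{29}$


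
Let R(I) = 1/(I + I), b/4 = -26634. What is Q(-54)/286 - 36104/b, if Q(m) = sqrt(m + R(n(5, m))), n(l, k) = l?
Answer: 4513/13317 + 7*I*sqrt(110)/2860 ≈ 0.33889 + 0.02567*I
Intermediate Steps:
b = -106536 (b = 4*(-26634) = -106536)
R(I) = 1/(2*I)
Q(m) = sqrt(1/10 + m) (Q(m) = sqrt(m + (1/2)/5) = sqrt(m + (1/2)*(1/5)) = sqrt(m + 1/10) = sqrt(1/10 + m))
Q(-54)/286 - 36104/b = (sqrt(10 + 100*(-54))/10)/286 - 36104/(-106536) = (sqrt(10 - 5400)/10)*(1/286) - 36104*(-1/106536) = (sqrt(-5390)/10)*(1/286) + 4513/13317 = ((7*I*sqrt(110))/10)*(1/286) + 4513/13317 = (7*I*sqrt(110)/10)*(1/286) + 4513/13317 = 7*I*sqrt(110)/2860 + 4513/13317 = 4513/13317 + 7*I*sqrt(110)/2860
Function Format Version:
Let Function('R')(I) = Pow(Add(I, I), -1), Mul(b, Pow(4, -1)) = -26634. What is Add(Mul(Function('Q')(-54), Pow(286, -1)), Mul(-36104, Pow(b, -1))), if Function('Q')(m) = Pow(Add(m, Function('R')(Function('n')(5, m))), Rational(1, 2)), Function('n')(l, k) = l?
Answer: Add(Rational(4513, 13317), Mul(Rational(7, 2860), I, Pow(110, Rational(1, 2)))) ≈ Add(0.33889, Mul(0.025670, I))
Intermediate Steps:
b = -106536 (b = Mul(4, -26634) = -106536)
Function('R')(I) = Mul(Rational(1, 2), Pow(I, -1)) (Function('R')(I) = Pow(Mul(2, I), -1) = Mul(Rational(1, 2), Pow(I, -1)))
Function('Q')(m) = Pow(Add(Rational(1, 10), m), Rational(1, 2)) (Function('Q')(m) = Pow(Add(m, Mul(Rational(1, 2), Pow(5, -1))), Rational(1, 2)) = Pow(Add(m, Mul(Rational(1, 2), Rational(1, 5))), Rational(1, 2)) = Pow(Add(m, Rational(1, 10)), Rational(1, 2)) = Pow(Add(Rational(1, 10), m), Rational(1, 2)))
Add(Mul(Function('Q')(-54), Pow(286, -1)), Mul(-36104, Pow(b, -1))) = Add(Mul(Mul(Rational(1, 10), Pow(Add(10, Mul(100, -54)), Rational(1, 2))), Pow(286, -1)), Mul(-36104, Pow(-106536, -1))) = Add(Mul(Mul(Rational(1, 10), Pow(Add(10, -5400), Rational(1, 2))), Rational(1, 286)), Mul(-36104, Rational(-1, 106536))) = Add(Mul(Mul(Rational(1, 10), Pow(-5390, Rational(1, 2))), Rational(1, 286)), Rational(4513, 13317)) = Add(Mul(Mul(Rational(1, 10), Mul(7, I, Pow(110, Rational(1, 2)))), Rational(1, 286)), Rational(4513, 13317)) = Add(Mul(Mul(Rational(7, 10), I, Pow(110, Rational(1, 2))), Rational(1, 286)), Rational(4513, 13317)) = Add(Mul(Rational(7, 2860), I, Pow(110, Rational(1, 2))), Rational(4513, 13317)) = Add(Rational(4513, 13317), Mul(Rational(7, 2860), I, Pow(110, Rational(1, 2))))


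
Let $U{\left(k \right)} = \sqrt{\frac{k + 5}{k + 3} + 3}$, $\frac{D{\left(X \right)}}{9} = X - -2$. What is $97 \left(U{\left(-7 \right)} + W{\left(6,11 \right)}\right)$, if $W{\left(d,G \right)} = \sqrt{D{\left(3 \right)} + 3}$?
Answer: $388 \sqrt{3} + \frac{97 \sqrt{14}}{2} \approx 853.51$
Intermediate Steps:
$D{\left(X \right)} = 18 + 9 X$ ($D{\left(X \right)} = 9 \left(X - -2\right) = 9 \left(X + 2\right) = 9 \left(2 + X\right) = 18 + 9 X$)
$W{\left(d,G \right)} = 4 \sqrt{3}$ ($W{\left(d,G \right)} = \sqrt{\left(18 + 9 \cdot 3\right) + 3} = \sqrt{\left(18 + 27\right) + 3} = \sqrt{45 + 3} = \sqrt{48} = 4 \sqrt{3}$)
$U{\left(k \right)} = \sqrt{3 + \frac{5 + k}{3 + k}}$ ($U{\left(k \right)} = \sqrt{\frac{5 + k}{3 + k} + 3} = \sqrt{3 + \frac{5 + k}{3 + k}}$)
$97 \left(U{\left(-7 \right)} + W{\left(6,11 \right)}\right) = 97 \left(\sqrt{2} \sqrt{\frac{7 + 2 \left(-7\right)}{3 - 7}} + 4 \sqrt{3}\right) = 97 \left(\sqrt{2} \sqrt{\frac{7 - 14}{-4}} + 4 \sqrt{3}\right) = 97 \left(\sqrt{2} \sqrt{\left(- \frac{1}{4}\right) \left(-7\right)} + 4 \sqrt{3}\right) = 97 \left(\sqrt{2} \sqrt{\frac{7}{4}} + 4 \sqrt{3}\right) = 97 \left(\sqrt{2} \frac{\sqrt{7}}{2} + 4 \sqrt{3}\right) = 97 \left(\frac{\sqrt{14}}{2} + 4 \sqrt{3}\right) = 388 \sqrt{3} + \frac{97 \sqrt{14}}{2}$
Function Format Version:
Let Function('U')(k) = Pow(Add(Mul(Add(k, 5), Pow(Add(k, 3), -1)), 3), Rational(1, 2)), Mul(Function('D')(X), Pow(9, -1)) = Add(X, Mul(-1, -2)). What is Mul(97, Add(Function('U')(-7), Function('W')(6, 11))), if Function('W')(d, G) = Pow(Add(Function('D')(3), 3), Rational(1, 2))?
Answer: Add(Mul(388, Pow(3, Rational(1, 2))), Mul(Rational(97, 2), Pow(14, Rational(1, 2)))) ≈ 853.51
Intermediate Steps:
Function('D')(X) = Add(18, Mul(9, X)) (Function('D')(X) = Mul(9, Add(X, Mul(-1, -2))) = Mul(9, Add(X, 2)) = Mul(9, Add(2, X)) = Add(18, Mul(9, X)))
Function('W')(d, G) = Mul(4, Pow(3, Rational(1, 2))) (Function('W')(d, G) = Pow(Add(Add(18, Mul(9, 3)), 3), Rational(1, 2)) = Pow(Add(Add(18, 27), 3), Rational(1, 2)) = Pow(Add(45, 3), Rational(1, 2)) = Pow(48, Rational(1, 2)) = Mul(4, Pow(3, Rational(1, 2))))
Function('U')(k) = Pow(Add(3, Mul(Pow(Add(3, k), -1), Add(5, k))), Rational(1, 2)) (Function('U')(k) = Pow(Add(Mul(Add(5, k), Pow(Add(3, k), -1)), 3), Rational(1, 2)) = Pow(Add(Mul(Pow(Add(3, k), -1), Add(5, k)), 3), Rational(1, 2)) = Pow(Add(3, Mul(Pow(Add(3, k), -1), Add(5, k))), Rational(1, 2)))
Mul(97, Add(Function('U')(-7), Function('W')(6, 11))) = Mul(97, Add(Mul(Pow(2, Rational(1, 2)), Pow(Mul(Pow(Add(3, -7), -1), Add(7, Mul(2, -7))), Rational(1, 2))), Mul(4, Pow(3, Rational(1, 2))))) = Mul(97, Add(Mul(Pow(2, Rational(1, 2)), Pow(Mul(Pow(-4, -1), Add(7, -14)), Rational(1, 2))), Mul(4, Pow(3, Rational(1, 2))))) = Mul(97, Add(Mul(Pow(2, Rational(1, 2)), Pow(Mul(Rational(-1, 4), -7), Rational(1, 2))), Mul(4, Pow(3, Rational(1, 2))))) = Mul(97, Add(Mul(Pow(2, Rational(1, 2)), Pow(Rational(7, 4), Rational(1, 2))), Mul(4, Pow(3, Rational(1, 2))))) = Mul(97, Add(Mul(Pow(2, Rational(1, 2)), Mul(Rational(1, 2), Pow(7, Rational(1, 2)))), Mul(4, Pow(3, Rational(1, 2))))) = Mul(97, Add(Mul(Rational(1, 2), Pow(14, Rational(1, 2))), Mul(4, Pow(3, Rational(1, 2))))) = Add(Mul(388, Pow(3, Rational(1, 2))), Mul(Rational(97, 2), Pow(14, Rational(1, 2))))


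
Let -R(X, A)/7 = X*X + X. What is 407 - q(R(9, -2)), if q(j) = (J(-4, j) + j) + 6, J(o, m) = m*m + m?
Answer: -395239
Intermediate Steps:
J(o, m) = m + m**2 (J(o, m) = m**2 + m = m + m**2)
R(X, A) = -7*X - 7*X**2 (R(X, A) = -7*(X*X + X) = -7*(X**2 + X) = -7*(X + X**2) = -7*X - 7*X**2)
q(j) = 6 + j + j*(1 + j) (q(j) = (j*(1 + j) + j) + 6 = (j + j*(1 + j)) + 6 = 6 + j + j*(1 + j))
407 - q(R(9, -2)) = 407 - (6 - 7*9*(1 + 9) + (-7*9*(1 + 9))*(1 - 7*9*(1 + 9))) = 407 - (6 - 7*9*10 + (-7*9*10)*(1 - 7*9*10)) = 407 - (6 - 630 - 630*(1 - 630)) = 407 - (6 - 630 - 630*(-629)) = 407 - (6 - 630 + 396270) = 407 - 1*395646 = 407 - 395646 = -395239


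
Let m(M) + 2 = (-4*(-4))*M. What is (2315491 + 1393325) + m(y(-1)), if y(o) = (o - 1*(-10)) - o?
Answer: 3708974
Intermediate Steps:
y(o) = 10 (y(o) = (o + 10) - o = (10 + o) - o = 10)
m(M) = -2 + 16*M (m(M) = -2 + (-4*(-4))*M = -2 + 16*M)
(2315491 + 1393325) + m(y(-1)) = (2315491 + 1393325) + (-2 + 16*10) = 3708816 + (-2 + 160) = 3708816 + 158 = 3708974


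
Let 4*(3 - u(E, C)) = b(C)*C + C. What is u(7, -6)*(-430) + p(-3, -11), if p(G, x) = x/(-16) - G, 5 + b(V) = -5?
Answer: 72299/16 ≈ 4518.7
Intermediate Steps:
b(V) = -10 (b(V) = -5 - 5 = -10)
p(G, x) = -G - x/16 (p(G, x) = x*(-1/16) - G = -x/16 - G = -G - x/16)
u(E, C) = 3 + 9*C/4 (u(E, C) = 3 - (-10*C + C)/4 = 3 - (-9)*C/4 = 3 + 9*C/4)
u(7, -6)*(-430) + p(-3, -11) = (3 + (9/4)*(-6))*(-430) + (-1*(-3) - 1/16*(-11)) = (3 - 27/2)*(-430) + (3 + 11/16) = -21/2*(-430) + 59/16 = 4515 + 59/16 = 72299/16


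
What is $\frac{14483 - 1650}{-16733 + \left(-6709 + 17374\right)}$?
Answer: $- \frac{313}{148} \approx -2.1149$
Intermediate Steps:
$\frac{14483 - 1650}{-16733 + \left(-6709 + 17374\right)} = \frac{12833}{-16733 + 10665} = \frac{12833}{-6068} = 12833 \left(- \frac{1}{6068}\right) = - \frac{313}{148}$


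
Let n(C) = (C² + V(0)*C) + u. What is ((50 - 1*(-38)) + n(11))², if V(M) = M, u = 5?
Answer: 45796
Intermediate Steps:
n(C) = 5 + C² (n(C) = (C² + 0*C) + 5 = (C² + 0) + 5 = C² + 5 = 5 + C²)
((50 - 1*(-38)) + n(11))² = ((50 - 1*(-38)) + (5 + 11²))² = ((50 + 38) + (5 + 121))² = (88 + 126)² = 214² = 45796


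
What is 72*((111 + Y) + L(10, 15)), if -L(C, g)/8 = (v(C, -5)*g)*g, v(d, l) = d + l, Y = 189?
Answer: -626400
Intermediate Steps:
L(C, g) = -8*g**2*(-5 + C) (L(C, g) = -8*(C - 5)*g*g = -8*(-5 + C)*g*g = -8*g*(-5 + C)*g = -8*g**2*(-5 + C))
72*((111 + Y) + L(10, 15)) = 72*((111 + 189) + 8*15**2*(5 - 1*10)) = 72*(300 + 8*225*(5 - 10)) = 72*(300 + 8*225*(-5)) = 72*(300 - 9000) = 72*(-8700) = -626400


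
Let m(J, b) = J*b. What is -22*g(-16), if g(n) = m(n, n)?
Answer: -5632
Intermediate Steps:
g(n) = n**2 (g(n) = n*n = n**2)
-22*g(-16) = -22*(-16)**2 = -22*256 = -5632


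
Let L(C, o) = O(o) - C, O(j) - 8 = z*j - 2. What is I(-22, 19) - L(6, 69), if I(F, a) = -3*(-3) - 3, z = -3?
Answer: 213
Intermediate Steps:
O(j) = 6 - 3*j (O(j) = 8 + (-3*j - 2) = 8 + (-2 - 3*j) = 6 - 3*j)
I(F, a) = 6 (I(F, a) = 9 - 3 = 6)
L(C, o) = 6 - C - 3*o (L(C, o) = (6 - 3*o) - C = 6 - C - 3*o)
I(-22, 19) - L(6, 69) = 6 - (6 - 1*6 - 3*69) = 6 - (6 - 6 - 207) = 6 - 1*(-207) = 6 + 207 = 213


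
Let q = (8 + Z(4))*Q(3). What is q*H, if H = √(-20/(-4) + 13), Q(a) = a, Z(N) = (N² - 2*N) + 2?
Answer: 162*√2 ≈ 229.10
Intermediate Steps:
Z(N) = 2 + N² - 2*N
H = 3*√2 (H = √(-20*(-¼) + 13) = √(5 + 13) = √18 = 3*√2 ≈ 4.2426)
q = 54 (q = (8 + (2 + 4² - 2*4))*3 = (8 + (2 + 16 - 8))*3 = (8 + 10)*3 = 18*3 = 54)
q*H = 54*(3*√2) = 162*√2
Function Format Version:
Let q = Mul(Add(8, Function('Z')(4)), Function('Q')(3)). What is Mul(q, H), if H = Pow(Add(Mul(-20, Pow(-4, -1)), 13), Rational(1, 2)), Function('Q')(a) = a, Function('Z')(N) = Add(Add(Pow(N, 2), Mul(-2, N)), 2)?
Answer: Mul(162, Pow(2, Rational(1, 2))) ≈ 229.10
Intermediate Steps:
Function('Z')(N) = Add(2, Pow(N, 2), Mul(-2, N))
H = Mul(3, Pow(2, Rational(1, 2))) (H = Pow(Add(Mul(-20, Rational(-1, 4)), 13), Rational(1, 2)) = Pow(Add(5, 13), Rational(1, 2)) = Pow(18, Rational(1, 2)) = Mul(3, Pow(2, Rational(1, 2))) ≈ 4.2426)
q = 54 (q = Mul(Add(8, Add(2, Pow(4, 2), Mul(-2, 4))), 3) = Mul(Add(8, Add(2, 16, -8)), 3) = Mul(Add(8, 10), 3) = Mul(18, 3) = 54)
Mul(q, H) = Mul(54, Mul(3, Pow(2, Rational(1, 2)))) = Mul(162, Pow(2, Rational(1, 2)))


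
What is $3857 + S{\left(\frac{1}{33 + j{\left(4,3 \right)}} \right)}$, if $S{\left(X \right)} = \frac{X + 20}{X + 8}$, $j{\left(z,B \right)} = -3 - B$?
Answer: $\frac{837510}{217} \approx 3859.5$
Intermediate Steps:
$S{\left(X \right)} = \frac{20 + X}{8 + X}$
$3857 + S{\left(\frac{1}{33 + j{\left(4,3 \right)}} \right)} = 3857 + \frac{20 + \frac{1}{33 - 6}}{8 + \frac{1}{33 - 6}} = 3857 + \frac{20 + \frac{1}{27}}{8 + \frac{1}{27}} = 3857 + \frac{1}{\frac{217}{27}} \cdot \frac{541}{27} = 3857 + \frac{27}{217} \cdot \frac{541}{27} = 3857 + \frac{541}{217} = \frac{837510}{217}$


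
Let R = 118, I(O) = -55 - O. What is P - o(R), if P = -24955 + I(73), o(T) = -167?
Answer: -24916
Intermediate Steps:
P = -25083 (P = -24955 + (-55 - 1*73) = -24955 + (-55 - 73) = -24955 - 128 = -25083)
P - o(R) = -25083 - 1*(-167) = -25083 + 167 = -24916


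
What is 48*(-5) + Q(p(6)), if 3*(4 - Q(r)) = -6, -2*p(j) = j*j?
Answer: -234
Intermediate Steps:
p(j) = -j²/2 (p(j) = -j*j/2 = -j²/2)
Q(r) = 6 (Q(r) = 4 - ⅓*(-6) = 4 + 2 = 6)
48*(-5) + Q(p(6)) = 48*(-5) + 6 = -240 + 6 = -234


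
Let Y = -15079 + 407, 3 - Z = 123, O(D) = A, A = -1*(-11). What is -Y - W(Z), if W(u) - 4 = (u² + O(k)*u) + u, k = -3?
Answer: 1708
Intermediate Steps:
A = 11
O(D) = 11
Z = -120 (Z = 3 - 1*123 = 3 - 123 = -120)
Y = -14672
W(u) = 4 + u² + 12*u (W(u) = 4 + ((u² + 11*u) + u) = 4 + (u² + 12*u) = 4 + u² + 12*u)
-Y - W(Z) = -1*(-14672) - (4 + (-120)² + 12*(-120)) = 14672 - (4 + 14400 - 1440) = 14672 - 1*12964 = 14672 - 12964 = 1708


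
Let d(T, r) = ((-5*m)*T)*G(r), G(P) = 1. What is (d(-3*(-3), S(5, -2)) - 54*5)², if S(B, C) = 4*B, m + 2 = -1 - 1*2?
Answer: 2025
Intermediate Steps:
m = -5 (m = -2 + (-1 - 1*2) = -2 + (-1 - 2) = -2 - 3 = -5)
d(T, r) = 25*T (d(T, r) = ((-5*(-5))*T)*1 = (25*T)*1 = 25*T)
(d(-3*(-3), S(5, -2)) - 54*5)² = (25*(-3*(-3)) - 54*5)² = (25*9 - 270)² = (225 - 270)² = (-45)² = 2025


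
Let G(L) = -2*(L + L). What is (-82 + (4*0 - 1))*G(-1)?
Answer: -332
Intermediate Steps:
G(L) = -4*L
(-82 + (4*0 - 1))*G(-1) = (-82 + (4*0 - 1))*(-4*(-1)) = (-82 + (0 - 1))*4 = (-82 - 1)*4 = -83*4 = -332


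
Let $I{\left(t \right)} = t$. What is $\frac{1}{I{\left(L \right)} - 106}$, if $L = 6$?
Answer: $- \frac{1}{100} \approx -0.01$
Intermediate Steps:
$\frac{1}{I{\left(L \right)} - 106} = \frac{1}{6 - 106} = \frac{1}{-100} = - \frac{1}{100}$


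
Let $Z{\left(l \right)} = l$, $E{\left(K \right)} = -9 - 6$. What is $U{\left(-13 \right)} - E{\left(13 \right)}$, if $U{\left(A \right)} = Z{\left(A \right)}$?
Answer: $2$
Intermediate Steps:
$E{\left(K \right)} = -15$
$U{\left(A \right)} = A$
$U{\left(-13 \right)} - E{\left(13 \right)} = -13 - -15 = -13 + 15 = 2$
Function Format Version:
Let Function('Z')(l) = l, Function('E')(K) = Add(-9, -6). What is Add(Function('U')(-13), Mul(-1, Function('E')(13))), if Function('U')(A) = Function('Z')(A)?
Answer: 2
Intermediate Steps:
Function('E')(K) = -15
Function('U')(A) = A
Add(Function('U')(-13), Mul(-1, Function('E')(13))) = Add(-13, Mul(-1, -15)) = Add(-13, 15) = 2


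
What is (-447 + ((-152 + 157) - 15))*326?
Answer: -148982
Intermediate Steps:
(-447 + ((-152 + 157) - 15))*326 = (-447 + (5 - 15))*326 = (-447 - 10)*326 = -457*326 = -148982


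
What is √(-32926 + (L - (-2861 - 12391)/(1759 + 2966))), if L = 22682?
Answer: 8*I*√1764133/105 ≈ 101.2*I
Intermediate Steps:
√(-32926 + (L - (-2861 - 12391)/(1759 + 2966))) = √(-32926 + (22682 - (-2861 - 12391)/(1759 + 2966))) = √(-32926 + (22682 - (-15252)/4725)) = √(-32926 + (22682 - 1*(-5084/1575))) = √(-32926 + (22682 + 5084/1575)) = √(-32926 + 35729234/1575) = √(-16129216/1575) = 8*I*√1764133/105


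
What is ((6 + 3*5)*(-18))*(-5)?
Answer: 1890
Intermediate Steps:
((6 + 3*5)*(-18))*(-5) = ((6 + 15)*(-18))*(-5) = (21*(-18))*(-5) = -378*(-5) = 1890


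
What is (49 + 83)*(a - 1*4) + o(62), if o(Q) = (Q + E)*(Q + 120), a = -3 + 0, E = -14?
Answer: 7812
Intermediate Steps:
a = -3
o(Q) = (-14 + Q)*(120 + Q) (o(Q) = (Q - 14)*(Q + 120) = (-14 + Q)*(120 + Q))
(49 + 83)*(a - 1*4) + o(62) = (49 + 83)*(-3 - 1*4) + (-1680 + 62² + 106*62) = 132*(-3 - 4) + (-1680 + 3844 + 6572) = 132*(-7) + 8736 = -924 + 8736 = 7812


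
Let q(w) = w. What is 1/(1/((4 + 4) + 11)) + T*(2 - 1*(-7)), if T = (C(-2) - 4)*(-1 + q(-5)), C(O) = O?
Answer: 343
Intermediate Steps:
T = 36 (T = (-2 - 4)*(-1 - 5) = -6*(-6) = 36)
1/(1/((4 + 4) + 11)) + T*(2 - 1*(-7)) = 1/(1/((4 + 4) + 11)) + 36*(2 - 1*(-7)) = 1/(1/(8 + 11)) + 36*(2 + 7) = 1/(1/19) + 36*9 = 1/(1/19) + 324 = 19 + 324 = 343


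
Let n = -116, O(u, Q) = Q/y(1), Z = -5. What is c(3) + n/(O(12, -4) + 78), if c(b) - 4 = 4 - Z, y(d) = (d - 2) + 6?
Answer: 2219/193 ≈ 11.497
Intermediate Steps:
y(d) = 4 + d (y(d) = (-2 + d) + 6 = 4 + d)
O(u, Q) = Q/5 (O(u, Q) = Q/(4 + 1) = Q/5)
c(b) = 13 (c(b) = 4 + (4 - 1*(-5)) = 4 + (4 + 5) = 4 + 9 = 13)
c(3) + n/(O(12, -4) + 78) = 13 - 116/((1/5)*(-4) + 78) = 13 - 116/(-4/5 + 78) = 13 - 116/386/5 = 13 - 116*5/386 = 13 - 290/193 = 2219/193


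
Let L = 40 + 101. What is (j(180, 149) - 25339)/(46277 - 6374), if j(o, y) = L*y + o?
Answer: -4150/39903 ≈ -0.10400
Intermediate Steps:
L = 141
j(o, y) = o + 141*y (j(o, y) = 141*y + o = o + 141*y)
(j(180, 149) - 25339)/(46277 - 6374) = ((180 + 141*149) - 25339)/(46277 - 6374) = ((180 + 21009) - 25339)/39903 = (21189 - 25339)*(1/39903) = -4150*1/39903 = -4150/39903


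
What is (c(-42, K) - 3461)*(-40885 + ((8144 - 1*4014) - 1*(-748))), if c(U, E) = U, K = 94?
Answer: 126132521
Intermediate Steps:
(c(-42, K) - 3461)*(-40885 + ((8144 - 1*4014) - 1*(-748))) = (-42 - 3461)*(-40885 + ((8144 - 1*4014) - 1*(-748))) = -3503*(-40885 + ((8144 - 4014) + 748)) = -3503*(-40885 + (4130 + 748)) = -3503*(-40885 + 4878) = -3503*(-36007) = 126132521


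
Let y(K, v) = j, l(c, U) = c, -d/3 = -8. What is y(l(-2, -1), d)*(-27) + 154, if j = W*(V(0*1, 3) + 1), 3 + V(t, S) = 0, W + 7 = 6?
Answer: 100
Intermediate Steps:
d = 24 (d = -3*(-8) = 24)
W = -1 (W = -7 + 6 = -1)
V(t, S) = -3 (V(t, S) = -3 + 0 = -3)
j = 2 (j = -(-3 + 1) = -1*(-2) = 2)
y(K, v) = 2
y(l(-2, -1), d)*(-27) + 154 = 2*(-27) + 154 = -54 + 154 = 100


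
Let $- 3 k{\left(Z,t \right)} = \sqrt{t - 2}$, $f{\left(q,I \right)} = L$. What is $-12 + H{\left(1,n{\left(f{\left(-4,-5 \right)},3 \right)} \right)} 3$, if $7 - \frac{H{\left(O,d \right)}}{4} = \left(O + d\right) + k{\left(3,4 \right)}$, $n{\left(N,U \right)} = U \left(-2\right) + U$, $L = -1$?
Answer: $96 + 4 \sqrt{2} \approx 101.66$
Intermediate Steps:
$f{\left(q,I \right)} = -1$
$n{\left(N,U \right)} = - U$ ($n{\left(N,U \right)} = - 2 U + U = - U$)
$k{\left(Z,t \right)} = - \frac{\sqrt{-2 + t}}{3}$ ($k{\left(Z,t \right)} = - \frac{\sqrt{t - 2}}{3} = - \frac{\sqrt{-2 + t}}{3}$)
$H{\left(O,d \right)} = 28 - 4 O - 4 d + \frac{4 \sqrt{2}}{3}$ ($H{\left(O,d \right)} = 28 - 4 \left(\left(O + d\right) - \frac{\sqrt{-2 + 4}}{3}\right) = 28 - 4 \left(\left(O + d\right) - \frac{\sqrt{2}}{3}\right) = 28 - 4 \left(O + d - \frac{\sqrt{2}}{3}\right) = 28 - \left(4 O + 4 d - \frac{4 \sqrt{2}}{3}\right) = 28 - 4 O - 4 d + \frac{4 \sqrt{2}}{3}$)
$-12 + H{\left(1,n{\left(f{\left(-4,-5 \right)},3 \right)} \right)} 3 = -12 + \left(28 - 4 - 4 \left(\left(-1\right) 3\right) + \frac{4 \sqrt{2}}{3}\right) 3 = -12 + \left(28 - 4 - -12 + \frac{4 \sqrt{2}}{3}\right) 3 = -12 + \left(28 - 4 + 12 + \frac{4 \sqrt{2}}{3}\right) 3 = -12 + \left(36 + \frac{4 \sqrt{2}}{3}\right) 3 = -12 + \left(108 + 4 \sqrt{2}\right) = 96 + 4 \sqrt{2}$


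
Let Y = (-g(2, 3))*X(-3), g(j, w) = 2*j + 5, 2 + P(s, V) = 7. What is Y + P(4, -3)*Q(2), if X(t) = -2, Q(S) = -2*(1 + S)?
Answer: -12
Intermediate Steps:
P(s, V) = 5 (P(s, V) = -2 + 7 = 5)
Q(S) = -2 - 2*S
g(j, w) = 5 + 2*j
Y = 18 (Y = -(5 + 2*2)*(-2) = -(5 + 4)*(-2) = -1*9*(-2) = -9*(-2) = 18)
Y + P(4, -3)*Q(2) = 18 + 5*(-2 - 2*2) = 18 + 5*(-2 - 4) = 18 + 5*(-6) = 18 - 30 = -12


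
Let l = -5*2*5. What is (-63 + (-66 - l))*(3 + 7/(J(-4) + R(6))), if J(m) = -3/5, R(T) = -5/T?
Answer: 6399/43 ≈ 148.81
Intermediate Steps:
J(m) = -⅗ (J(m) = -3*⅕ = -⅗)
l = -50 (l = -10*5 = -50)
(-63 + (-66 - l))*(3 + 7/(J(-4) + R(6))) = (-63 + (-66 - 1*(-50)))*(3 + 7/(-⅗ - 5/6)) = (-63 + (-66 + 50))*(3 + 7/(-⅗ - 5*⅙)) = (-63 - 16)*(3 + 7/(-⅗ - ⅚)) = -79*(3 + 7/(-43/30)) = -79*(3 - 30/43*7) = -79*(3 - 210/43) = -79*(-81/43) = 6399/43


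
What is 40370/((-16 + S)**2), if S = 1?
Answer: 8074/45 ≈ 179.42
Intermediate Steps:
40370/((-16 + S)**2) = 40370/((-16 + 1)**2) = 40370/((-15)**2) = 40370/225 = 40370*(1/225) = 8074/45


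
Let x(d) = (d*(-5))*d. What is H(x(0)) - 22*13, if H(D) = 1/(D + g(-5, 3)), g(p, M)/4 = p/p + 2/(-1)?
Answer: -1145/4 ≈ -286.25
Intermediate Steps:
g(p, M) = -4 (g(p, M) = 4*(p/p + 2/(-1)) = 4*(1 + 2*(-1)) = 4*(1 - 2) = 4*(-1) = -4)
x(d) = -5*d**2 (x(d) = (-5*d)*d = -5*d**2)
H(D) = 1/(-4 + D) (H(D) = 1/(D - 4) = 1/(-4 + D))
H(x(0)) - 22*13 = 1/(-4 - 5*0**2) - 22*13 = 1/(-4 - 5*0) - 286 = 1/(-4 + 0) - 286 = 1/(-4) - 286 = -1/4 - 286 = -1145/4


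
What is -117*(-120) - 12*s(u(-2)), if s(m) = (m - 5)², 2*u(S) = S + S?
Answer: 13452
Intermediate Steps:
u(S) = S (u(S) = (S + S)/2 = (2*S)/2 = S)
s(m) = (-5 + m)²
-117*(-120) - 12*s(u(-2)) = -117*(-120) - 12*(-5 - 2)² = 14040 - 12*(-7)² = 14040 - 12*49 = 14040 - 588 = 13452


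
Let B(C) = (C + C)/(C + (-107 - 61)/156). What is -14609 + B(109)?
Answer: -20493593/1403 ≈ -14607.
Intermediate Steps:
B(C) = 2*C/(-14/13 + C) (B(C) = (2*C)/(C - 168*1/156) = (2*C)/(C - 14/13) = (2*C)/(-14/13 + C) = 2*C/(-14/13 + C))
-14609 + B(109) = -14609 + 26*109/(-14 + 13*109) = -14609 + 26*109/(-14 + 1417) = -14609 + 26*109/1403 = -14609 + 26*109*(1/1403) = -14609 + 2834/1403 = -20493593/1403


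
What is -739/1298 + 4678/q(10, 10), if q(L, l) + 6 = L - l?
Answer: -3038239/3894 ≈ -780.24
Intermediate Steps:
q(L, l) = -6 + L - l (q(L, l) = -6 + (L - l) = -6 + L - l)
-739/1298 + 4678/q(10, 10) = -739/1298 + 4678/(-6 + 10 - 1*10) = -739*1/1298 + 4678/(-6 + 10 - 10) = -739/1298 + 4678/(-6) = -739/1298 + 4678*(-1/6) = -739/1298 - 2339/3 = -3038239/3894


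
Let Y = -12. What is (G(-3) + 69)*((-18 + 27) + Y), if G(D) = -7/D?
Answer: -214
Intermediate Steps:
(G(-3) + 69)*((-18 + 27) + Y) = (-7/(-3) + 69)*((-18 + 27) - 12) = (-7*(-⅓) + 69)*(9 - 12) = (7/3 + 69)*(-3) = (214/3)*(-3) = -214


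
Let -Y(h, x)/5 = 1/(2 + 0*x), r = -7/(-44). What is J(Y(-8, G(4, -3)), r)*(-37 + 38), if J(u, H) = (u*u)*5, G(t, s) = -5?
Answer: 125/4 ≈ 31.250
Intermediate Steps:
r = 7/44 (r = -7*(-1/44) = 7/44 ≈ 0.15909)
Y(h, x) = -5/2 (Y(h, x) = -5/(2 + 0*x) = -5/(2 + 0) = -5/2)
J(u, H) = 5*u² (J(u, H) = u²*5 = 5*u²)
J(Y(-8, G(4, -3)), r)*(-37 + 38) = (5*(-5/2)²)*(-37 + 38) = (5*(25/4))*1 = (125/4)*1 = 125/4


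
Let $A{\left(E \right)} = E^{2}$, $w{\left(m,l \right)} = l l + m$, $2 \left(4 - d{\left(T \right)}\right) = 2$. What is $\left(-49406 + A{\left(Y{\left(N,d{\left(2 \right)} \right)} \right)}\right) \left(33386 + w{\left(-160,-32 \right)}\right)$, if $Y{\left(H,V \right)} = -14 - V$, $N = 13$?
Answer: $-1682257250$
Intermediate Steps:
$d{\left(T \right)} = 3$ ($d{\left(T \right)} = 4 - 1 = 3$)
$w{\left(m,l \right)} = m + l^{2}$ ($w{\left(m,l \right)} = l^{2} + m = m + l^{2}$)
$\left(-49406 + A{\left(Y{\left(N,d{\left(2 \right)} \right)} \right)}\right) \left(33386 + w{\left(-160,-32 \right)}\right) = \left(-49406 + \left(-14 - 3\right)^{2}\right) \left(33386 - \left(160 - \left(-32\right)^{2}\right)\right) = \left(-49406 + \left(-14 - 3\right)^{2}\right) \left(33386 + \left(-160 + 1024\right)\right) = \left(-49406 + \left(-17\right)^{2}\right) \left(33386 + 864\right) = \left(-49406 + 289\right) 34250 = \left(-49117\right) 34250 = -1682257250$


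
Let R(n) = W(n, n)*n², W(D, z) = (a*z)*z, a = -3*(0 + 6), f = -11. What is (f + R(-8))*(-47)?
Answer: 3465733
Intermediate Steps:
a = -18 (a = -3*6 = -18)
W(D, z) = -18*z² (W(D, z) = (-18*z)*z = -18*z²)
R(n) = -18*n⁴ (R(n) = (-18*n²)*n² = -18*n⁴)
(f + R(-8))*(-47) = (-11 - 18*(-8)⁴)*(-47) = (-11 - 18*4096)*(-47) = (-11 - 73728)*(-47) = -73739*(-47) = 3465733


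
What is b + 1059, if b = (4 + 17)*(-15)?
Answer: 744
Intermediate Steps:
b = -315 (b = 21*(-15) = -315)
b + 1059 = -315 + 1059 = 744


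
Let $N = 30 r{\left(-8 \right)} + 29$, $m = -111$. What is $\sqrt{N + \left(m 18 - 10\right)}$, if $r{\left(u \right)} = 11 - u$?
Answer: $i \sqrt{1409} \approx 37.537 i$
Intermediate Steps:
$N = 599$ ($N = 30 \left(11 - -8\right) + 29 = 30 \left(11 + 8\right) + 29 = 30 \cdot 19 + 29 = 570 + 29 = 599$)
$\sqrt{N + \left(m 18 - 10\right)} = \sqrt{599 - 2008} = \sqrt{-1409} = i \sqrt{1409}$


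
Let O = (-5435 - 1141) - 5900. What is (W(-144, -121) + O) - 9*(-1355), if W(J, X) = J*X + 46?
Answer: 17189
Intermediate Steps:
W(J, X) = 46 + J*X
O = -12476 (O = -6576 - 5900 = -12476)
(W(-144, -121) + O) - 9*(-1355) = ((46 - 144*(-121)) - 12476) - 9*(-1355) = ((46 + 17424) - 12476) + 12195 = (17470 - 12476) + 12195 = 4994 + 12195 = 17189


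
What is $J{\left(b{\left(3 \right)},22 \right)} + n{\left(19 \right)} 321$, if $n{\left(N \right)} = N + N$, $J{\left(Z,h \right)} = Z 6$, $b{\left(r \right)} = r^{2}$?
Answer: $12252$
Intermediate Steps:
$J{\left(Z,h \right)} = 6 Z$
$n{\left(N \right)} = 2 N$
$J{\left(b{\left(3 \right)},22 \right)} + n{\left(19 \right)} 321 = 6 \cdot 3^{2} + 2 \cdot 19 \cdot 321 = 6 \cdot 9 + 38 \cdot 321 = 54 + 12198 = 12252$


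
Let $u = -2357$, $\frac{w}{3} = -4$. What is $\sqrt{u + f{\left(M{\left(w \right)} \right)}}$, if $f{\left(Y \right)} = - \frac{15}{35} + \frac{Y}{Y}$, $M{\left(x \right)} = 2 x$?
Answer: $\frac{i \sqrt{115465}}{7} \approx 48.543 i$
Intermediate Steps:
$w = -12$ ($w = 3 \left(-4\right) = -12$)
$f{\left(Y \right)} = \frac{4}{7}$ ($f{\left(Y \right)} = \left(-15\right) \frac{1}{35} + 1 = - \frac{3}{7} + 1 = \frac{4}{7}$)
$\sqrt{u + f{\left(M{\left(w \right)} \right)}} = \sqrt{-2357 + \frac{4}{7}} = \sqrt{- \frac{16495}{7}} = \frac{i \sqrt{115465}}{7}$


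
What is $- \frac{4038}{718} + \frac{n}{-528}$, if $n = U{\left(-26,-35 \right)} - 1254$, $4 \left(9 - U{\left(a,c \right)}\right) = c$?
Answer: $- \frac{2488873}{758208} \approx -3.2826$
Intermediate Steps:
$U{\left(a,c \right)} = 9 - \frac{c}{4}$
$n = - \frac{4945}{4}$ ($n = \left(9 - - \frac{35}{4}\right) - 1254 = \left(9 + \frac{35}{4}\right) - 1254 = \frac{71}{4} - 1254 = - \frac{4945}{4} \approx -1236.3$)
$- \frac{4038}{718} + \frac{n}{-528} = - \frac{4038}{718} - \frac{4945}{4 \left(-528\right)} = \left(-4038\right) \frac{1}{718} - - \frac{4945}{2112} = - \frac{2019}{359} + \frac{4945}{2112} = - \frac{2488873}{758208}$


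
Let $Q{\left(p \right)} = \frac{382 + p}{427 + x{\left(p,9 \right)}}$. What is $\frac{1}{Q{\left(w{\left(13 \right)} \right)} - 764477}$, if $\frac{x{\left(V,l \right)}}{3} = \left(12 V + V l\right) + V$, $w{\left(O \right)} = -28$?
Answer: $- \frac{1421}{1086322171} \approx -1.3081 \cdot 10^{-6}$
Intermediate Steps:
$x{\left(V,l \right)} = 39 V + 3 V l$ ($x{\left(V,l \right)} = 3 \left(\left(12 V + V l\right) + V\right) = 3 \left(13 V + V l\right) = 39 V + 3 V l$)
$Q{\left(p \right)} = \frac{382 + p}{427 + 66 p}$ ($Q{\left(p \right)} = \frac{382 + p}{427 + 3 p \left(13 + 9\right)} = \frac{382 + p}{427 + 3 p 22} = \frac{382 + p}{427 + 66 p}$)
$\frac{1}{Q{\left(w{\left(13 \right)} \right)} - 764477} = \frac{1}{\frac{382 - 28}{427 + 66 \left(-28\right)} - 764477} = \frac{1}{\frac{1}{427 - 1848} \cdot 354 - 764477} = \frac{1}{\frac{1}{-1421} \cdot 354 - 764477} = \frac{1}{\left(- \frac{1}{1421}\right) 354 - 764477} = \frac{1}{- \frac{354}{1421} - 764477} = \frac{1}{- \frac{1086322171}{1421}} = - \frac{1421}{1086322171}$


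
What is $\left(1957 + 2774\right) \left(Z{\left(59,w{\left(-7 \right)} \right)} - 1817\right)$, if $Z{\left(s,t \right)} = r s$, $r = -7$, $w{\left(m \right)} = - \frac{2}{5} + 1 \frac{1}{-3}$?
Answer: $-10550130$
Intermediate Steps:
$w{\left(m \right)} = - \frac{11}{15}$ ($w{\left(m \right)} = \left(-2\right) \frac{1}{5} + 1 \left(- \frac{1}{3}\right) = - \frac{2}{5} - \frac{1}{3} = - \frac{11}{15}$)
$Z{\left(s,t \right)} = - 7 s$
$\left(1957 + 2774\right) \left(Z{\left(59,w{\left(-7 \right)} \right)} - 1817\right) = \left(1957 + 2774\right) \left(\left(-7\right) 59 - 1817\right) = 4731 \left(-413 - 1817\right) = 4731 \left(-2230\right) = -10550130$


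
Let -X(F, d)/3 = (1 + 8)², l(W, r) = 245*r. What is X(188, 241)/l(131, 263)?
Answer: -243/64435 ≈ -0.0037712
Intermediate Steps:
X(F, d) = -243 (X(F, d) = -3*(1 + 8)² = -3*9² = -3*81 = -243)
X(188, 241)/l(131, 263) = -243/(245*263) = -243/64435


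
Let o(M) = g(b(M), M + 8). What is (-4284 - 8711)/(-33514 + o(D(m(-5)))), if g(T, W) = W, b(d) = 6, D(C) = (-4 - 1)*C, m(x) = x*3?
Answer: 12995/33431 ≈ 0.38871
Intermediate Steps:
m(x) = 3*x
D(C) = -5*C
o(M) = 8 + M (o(M) = M + 8 = 8 + M)
(-4284 - 8711)/(-33514 + o(D(m(-5)))) = (-4284 - 8711)/(-33514 + (8 - 15*(-5))) = -12995/(-33514 + (8 - 5*(-15))) = -12995/(-33514 + (8 + 75)) = -12995/(-33514 + 83) = -12995/(-33431) = -12995*(-1/33431) = 12995/33431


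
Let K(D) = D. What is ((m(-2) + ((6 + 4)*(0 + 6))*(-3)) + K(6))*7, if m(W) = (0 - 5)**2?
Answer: -1043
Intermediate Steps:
m(W) = 25 (m(W) = (-5)**2 = 25)
((m(-2) + ((6 + 4)*(0 + 6))*(-3)) + K(6))*7 = ((25 + ((6 + 4)*(0 + 6))*(-3)) + 6)*7 = ((25 + (10*6)*(-3)) + 6)*7 = ((25 + 60*(-3)) + 6)*7 = ((25 - 180) + 6)*7 = (-155 + 6)*7 = -149*7 = -1043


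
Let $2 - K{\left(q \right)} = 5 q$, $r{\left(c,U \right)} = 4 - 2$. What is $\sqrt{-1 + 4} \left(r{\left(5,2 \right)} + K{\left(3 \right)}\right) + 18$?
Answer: $18 - 11 \sqrt{3} \approx -1.0526$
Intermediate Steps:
$r{\left(c,U \right)} = 2$ ($r{\left(c,U \right)} = 4 - 2 = 2$)
$K{\left(q \right)} = 2 - 5 q$
$\sqrt{-1 + 4} \left(r{\left(5,2 \right)} + K{\left(3 \right)}\right) + 18 = \sqrt{-1 + 4} \left(2 + \left(2 - 15\right)\right) + 18 = \sqrt{3} \left(2 + \left(2 - 15\right)\right) + 18 = \sqrt{3} \left(2 - 13\right) + 18 = \sqrt{3} \left(-11\right) + 18 = - 11 \sqrt{3} + 18 = 18 - 11 \sqrt{3}$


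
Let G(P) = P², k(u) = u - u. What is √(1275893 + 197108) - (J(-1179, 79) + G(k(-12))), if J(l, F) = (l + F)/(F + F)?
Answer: 550/79 + √1473001 ≈ 1220.6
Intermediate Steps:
k(u) = 0
J(l, F) = (F + l)/(2*F) (J(l, F) = (F + l)/((2*F)) = (F + l)*(1/(2*F)) = (F + l)/(2*F))
√(1275893 + 197108) - (J(-1179, 79) + G(k(-12))) = √(1275893 + 197108) - ((½)*(79 - 1179)/79 + 0²) = √1473001 - ((½)*(1/79)*(-1100) + 0) = √1473001 - (-550/79 + 0) = √1473001 - 1*(-550/79) = √1473001 + 550/79 = 550/79 + √1473001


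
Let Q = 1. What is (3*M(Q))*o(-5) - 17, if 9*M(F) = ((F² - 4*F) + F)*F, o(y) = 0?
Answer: -17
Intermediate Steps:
M(F) = F*(F² - 3*F)/9 (M(F) = (((F² - 4*F) + F)*F)/9 = ((F² - 3*F)*F)/9 = (F*(F² - 3*F))/9 = F*(F² - 3*F)/9)
(3*M(Q))*o(-5) - 17 = (3*((⅑)*1²*(-3 + 1)))*0 - 17 = (3*((⅑)*1*(-2)))*0 - 17 = (3*(-2/9))*0 - 17 = -⅔*0 - 17 = 0 - 17 = -17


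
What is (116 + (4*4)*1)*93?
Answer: 12276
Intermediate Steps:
(116 + (4*4)*1)*93 = (116 + 16*1)*93 = (116 + 16)*93 = 132*93 = 12276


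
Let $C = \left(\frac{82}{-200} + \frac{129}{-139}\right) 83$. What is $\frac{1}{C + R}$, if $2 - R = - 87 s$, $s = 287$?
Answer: $\frac{13900}{345553183} \approx 4.0225 \cdot 10^{-5}$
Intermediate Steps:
$R = 24971$ ($R = 2 - \left(-87\right) 287 = 2 - -24969 = 2 + 24969 = 24971$)
$C = - \frac{1543717}{13900}$ ($C = \left(82 \left(- \frac{1}{200}\right) + 129 \left(- \frac{1}{139}\right)\right) 83 = \left(- \frac{41}{100} - \frac{129}{139}\right) 83 = \left(- \frac{18599}{13900}\right) 83 = - \frac{1543717}{13900} \approx -111.06$)
$\frac{1}{C + R} = \frac{1}{- \frac{1543717}{13900} + 24971} = \frac{1}{\frac{345553183}{13900}} = \frac{13900}{345553183}$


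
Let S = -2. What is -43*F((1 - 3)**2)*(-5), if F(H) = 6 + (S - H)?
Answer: 0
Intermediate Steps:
F(H) = 4 - H (F(H) = 6 + (-2 - H) = 4 - H)
-43*F((1 - 3)**2)*(-5) = -43*(4 - (1 - 3)**2)*(-5) = -43*(4 - 1*(-2)**2)*(-5) = -43*(4 - 1*4)*(-5) = -43*(4 - 4)*(-5) = -43*0*(-5) = 0*(-5) = 0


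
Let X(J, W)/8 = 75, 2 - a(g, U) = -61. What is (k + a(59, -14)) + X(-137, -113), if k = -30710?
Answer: -30047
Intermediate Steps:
a(g, U) = 63 (a(g, U) = 2 - 1*(-61) = 2 + 61 = 63)
X(J, W) = 600 (X(J, W) = 8*75 = 600)
(k + a(59, -14)) + X(-137, -113) = (-30710 + 63) + 600 = -30647 + 600 = -30047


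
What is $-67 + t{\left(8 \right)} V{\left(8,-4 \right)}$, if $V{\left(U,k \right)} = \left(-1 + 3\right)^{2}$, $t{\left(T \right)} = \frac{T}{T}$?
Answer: $-63$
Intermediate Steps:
$t{\left(T \right)} = 1$
$V{\left(U,k \right)} = 4$ ($V{\left(U,k \right)} = 2^{2} = 4$)
$-67 + t{\left(8 \right)} V{\left(8,-4 \right)} = -67 + 1 \cdot 4 = -67 + 4 = -63$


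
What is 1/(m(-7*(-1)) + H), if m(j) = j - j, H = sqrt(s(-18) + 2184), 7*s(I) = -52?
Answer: sqrt(26663)/7618 ≈ 0.021435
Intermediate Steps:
s(I) = -52/7 (s(I) = (1/7)*(-52) = -52/7)
H = 2*sqrt(26663)/7 (H = sqrt(-52/7 + 2184) = sqrt(15236/7) = 2*sqrt(26663)/7 ≈ 46.654)
m(j) = 0
1/(m(-7*(-1)) + H) = 1/(0 + 2*sqrt(26663)/7) = 1/(2*sqrt(26663)/7) = sqrt(26663)/7618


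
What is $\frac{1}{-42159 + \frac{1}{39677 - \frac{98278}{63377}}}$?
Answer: $- \frac{2514510951}{106009267119832} \approx -2.372 \cdot 10^{-5}$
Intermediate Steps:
$\frac{1}{-42159 + \frac{1}{39677 - \frac{98278}{63377}}} = \frac{1}{-42159 + \frac{1}{\frac{2514510951}{63377}}} = \frac{1}{-42159 + \frac{63377}{2514510951}} = \frac{1}{- \frac{106009267119832}{2514510951}} = - \frac{2514510951}{106009267119832}$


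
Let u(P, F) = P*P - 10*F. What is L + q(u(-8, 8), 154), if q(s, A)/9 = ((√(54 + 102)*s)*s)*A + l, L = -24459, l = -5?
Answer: -24504 + 709632*√39 ≈ 4.4071e+6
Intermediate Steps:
u(P, F) = P² - 10*F
q(s, A) = -45 + 18*A*√39*s² (q(s, A) = 9*(((√(54 + 102)*s)*s)*A - 5) = 9*(((√156*s)*s)*A - 5) = 9*((((2*√39)*s)*s)*A - 5) = 9*(((2*s*√39)*s)*A - 5) = 9*((2*√39*s²)*A - 5) = 9*(2*A*√39*s² - 5) = 9*(-5 + 2*A*√39*s²) = -45 + 18*A*√39*s²)
L + q(u(-8, 8), 154) = -24459 + (-45 + 18*154*√39*((-8)² - 10*8)²) = -24459 + (-45 + 18*154*√39*(64 - 80)²) = -24459 + (-45 + 18*154*√39*(-16)²) = -24459 + (-45 + 18*154*√39*256) = -24459 + (-45 + 709632*√39) = -24504 + 709632*√39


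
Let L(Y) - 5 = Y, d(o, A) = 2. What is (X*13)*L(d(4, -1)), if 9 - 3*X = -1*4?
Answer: 1183/3 ≈ 394.33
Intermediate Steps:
X = 13/3 (X = 3 - (-1)*4/3 = 3 - 1/3*(-4) = 3 + 4/3 = 13/3 ≈ 4.3333)
L(Y) = 5 + Y
(X*13)*L(d(4, -1)) = ((13/3)*13)*(5 + 2) = (169/3)*7 = 1183/3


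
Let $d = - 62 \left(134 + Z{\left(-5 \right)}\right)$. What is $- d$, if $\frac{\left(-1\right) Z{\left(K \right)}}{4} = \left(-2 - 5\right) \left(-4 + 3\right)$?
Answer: $6572$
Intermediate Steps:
$Z{\left(K \right)} = -28$ ($Z{\left(K \right)} = - 4 \left(-2 - 5\right) \left(-4 + 3\right) = - 4 \left(\left(-7\right) \left(-1\right)\right) = \left(-4\right) 7 = -28$)
$d = -6572$ ($d = - 62 \left(134 - 28\right) = \left(-62\right) 106 = -6572$)
$- d = \left(-1\right) \left(-6572\right) = 6572$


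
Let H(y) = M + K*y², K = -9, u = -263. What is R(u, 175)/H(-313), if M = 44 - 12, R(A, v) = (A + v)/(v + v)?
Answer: 44/154295575 ≈ 2.8517e-7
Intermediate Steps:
R(A, v) = (A + v)/(2*v) (R(A, v) = (A + v)/((2*v)) = (A + v)*(1/(2*v)) = (A + v)/(2*v))
M = 32
H(y) = 32 - 9*y²
R(u, 175)/H(-313) = ((½)*(-263 + 175)/175)/(32 - 9*(-313)²) = ((½)*(1/175)*(-88))/(32 - 9*97969) = -44/(175*(32 - 881721)) = -44/175/(-881689) = -44/175*(-1/881689) = 44/154295575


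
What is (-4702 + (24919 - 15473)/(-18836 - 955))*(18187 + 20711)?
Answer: -402234398416/2199 ≈ -1.8292e+8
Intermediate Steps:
(-4702 + (24919 - 15473)/(-18836 - 955))*(18187 + 20711) = (-4702 + 9446/(-19791))*38898 = (-4702 + 9446*(-1/19791))*38898 = (-4702 - 9446/19791)*38898 = -93066728/19791*38898 = -402234398416/2199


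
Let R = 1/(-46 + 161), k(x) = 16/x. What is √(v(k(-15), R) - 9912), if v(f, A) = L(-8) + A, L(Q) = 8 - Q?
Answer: I*√130874485/115 ≈ 99.479*I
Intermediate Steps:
R = 1/115 ≈ 0.0086956
v(f, A) = 16 + A (v(f, A) = (8 - 1*(-8)) + A = (8 + 8) + A = 16 + A)
√(v(k(-15), R) - 9912) = √((16 + 1/115) - 9912) = √(1841/115 - 9912) = √(-1138039/115) = I*√130874485/115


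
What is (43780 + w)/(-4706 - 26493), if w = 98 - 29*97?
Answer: -41065/31199 ≈ -1.3162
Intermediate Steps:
w = -2715 (w = 98 - 2813 = -2715)
(43780 + w)/(-4706 - 26493) = (43780 - 2715)/(-4706 - 26493) = 41065/(-31199) = 41065*(-1/31199) = -41065/31199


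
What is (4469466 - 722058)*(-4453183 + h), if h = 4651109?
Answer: 741709475808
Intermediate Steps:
(4469466 - 722058)*(-4453183 + h) = (4469466 - 722058)*(-4453183 + 4651109) = 3747408*197926 = 741709475808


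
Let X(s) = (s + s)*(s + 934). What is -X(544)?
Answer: -1608064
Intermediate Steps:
X(s) = 2*s*(934 + s) (X(s) = (2*s)*(934 + s) = 2*s*(934 + s))
-X(544) = -2*544*(934 + 544) = -2*544*1478 = -1*1608064 = -1608064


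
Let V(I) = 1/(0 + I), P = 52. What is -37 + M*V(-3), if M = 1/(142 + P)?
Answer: -21535/582 ≈ -37.002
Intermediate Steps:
V(I) = 1/I
M = 1/194 (M = 1/(142 + 52) = 1/194 ≈ 0.0051546)
-37 + M*V(-3) = -37 + (1/194)/(-3) = -37 + (1/194)*(-⅓) = -37 - 1/582 = -21535/582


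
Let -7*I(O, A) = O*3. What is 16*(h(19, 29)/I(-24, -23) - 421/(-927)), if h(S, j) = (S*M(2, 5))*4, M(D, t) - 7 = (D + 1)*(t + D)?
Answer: 1025104/309 ≈ 3317.5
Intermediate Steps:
M(D, t) = 7 + (1 + D)*(D + t) (M(D, t) = 7 + (D + 1)*(t + D) = 7 + (1 + D)*(D + t))
I(O, A) = -3*O/7 (I(O, A) = -O*3/7 = -3*O/7)
h(S, j) = 112*S (h(S, j) = (S*(7 + 2 + 5 + 2**2 + 2*5))*4 = (S*(7 + 2 + 5 + 4 + 10))*4 = (S*28)*4 = (28*S)*4 = 112*S)
16*(h(19, 29)/I(-24, -23) - 421/(-927)) = 16*((112*19)/((-3/7*(-24))) - 421/(-927)) = 16*(2128/(72/7) - 421*(-1/927)) = 16*(2128*(7/72) + 421/927) = 16*(1862/9 + 421/927) = 16*(64069/309) = 1025104/309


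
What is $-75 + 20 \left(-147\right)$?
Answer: $-3015$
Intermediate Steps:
$-75 + 20 \left(-147\right) = -75 - 2940 = -3015$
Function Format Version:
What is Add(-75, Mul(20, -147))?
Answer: -3015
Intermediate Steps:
Add(-75, Mul(20, -147)) = Add(-75, -2940) = -3015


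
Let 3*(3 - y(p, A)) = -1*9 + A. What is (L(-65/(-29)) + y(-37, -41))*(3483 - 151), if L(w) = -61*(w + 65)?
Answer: -1183323148/87 ≈ -1.3601e+7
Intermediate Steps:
y(p, A) = 6 - A/3 (y(p, A) = 3 - (-1*9 + A)/3 = 3 - (-9 + A)/3 = 3 + (3 - A/3) = 6 - A/3)
L(w) = -3965 - 61*w (L(w) = -61*(65 + w) = -3965 - 61*w)
(L(-65/(-29)) + y(-37, -41))*(3483 - 151) = ((-3965 - (-3965)/(-29)) + (6 - 1/3*(-41)))*(3483 - 151) = ((-3965 - (-3965)*(-1)/29) + (6 + 41/3))*3332 = ((-3965 - 61*65/29) + 59/3)*3332 = ((-3965 - 3965/29) + 59/3)*3332 = (-118950/29 + 59/3)*3332 = -355139/87*3332 = -1183323148/87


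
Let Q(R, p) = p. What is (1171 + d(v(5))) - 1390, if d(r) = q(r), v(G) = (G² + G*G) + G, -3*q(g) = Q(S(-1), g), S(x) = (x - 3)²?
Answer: -712/3 ≈ -237.33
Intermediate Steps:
S(x) = (-3 + x)²
q(g) = -g/3
v(G) = G + 2*G² (v(G) = (G² + G²) + G = 2*G² + G = G + 2*G²)
d(r) = -r/3
(1171 + d(v(5))) - 1390 = (1171 - 5*(1 + 2*5)/3) - 1390 = (1171 - 5*(1 + 10)/3) - 1390 = (1171 - 5*11/3) - 1390 = (1171 - ⅓*55) - 1390 = (1171 - 55/3) - 1390 = 3458/3 - 1390 = -712/3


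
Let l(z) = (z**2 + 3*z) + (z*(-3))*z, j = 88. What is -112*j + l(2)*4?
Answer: -9864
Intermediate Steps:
l(z) = -2*z**2 + 3*z (l(z) = (z**2 + 3*z) + (-3*z)*z = (z**2 + 3*z) - 3*z**2 = -2*z**2 + 3*z)
-112*j + l(2)*4 = -112*88 + (2*(3 - 2*2))*4 = -9856 + (2*(3 - 4))*4 = -9856 + (2*(-1))*4 = -9856 - 2*4 = -9856 - 8 = -9864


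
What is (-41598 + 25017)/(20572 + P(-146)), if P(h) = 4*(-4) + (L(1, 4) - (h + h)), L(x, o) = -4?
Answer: -5527/6948 ≈ -0.79548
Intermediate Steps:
P(h) = -20 - 2*h (P(h) = 4*(-4) + (-4 - (h + h)) = -16 + (-4 - 2*h) = -20 - 2*h)
(-41598 + 25017)/(20572 + P(-146)) = (-41598 + 25017)/(20572 + (-20 - 2*(-146))) = -16581/(20572 + (-20 + 292)) = -16581/(20572 + 272) = -16581/20844 = -16581*1/20844 = -5527/6948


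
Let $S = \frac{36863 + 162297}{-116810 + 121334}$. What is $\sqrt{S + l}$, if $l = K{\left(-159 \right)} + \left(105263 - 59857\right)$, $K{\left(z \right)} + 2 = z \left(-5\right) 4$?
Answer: $\frac{\sqrt{368065506}}{87} \approx 220.52$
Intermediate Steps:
$S = \frac{3830}{87}$ ($S = \frac{199160}{4524} = 199160 \cdot \frac{1}{4524} = \frac{3830}{87} \approx 44.023$)
$K{\left(z \right)} = -2 - 20 z$ ($K{\left(z \right)} = -2 + z \left(-5\right) 4 = -2 + - 5 z 4 = -2 - 20 z$)
$l = 48584$ ($l = \left(-2 - -3180\right) + \left(105263 - 59857\right) = \left(-2 + 3180\right) + \left(105263 - 59857\right) = 3178 + 45406 = 48584$)
$\sqrt{S + l} = \sqrt{\frac{3830}{87} + 48584} = \sqrt{\frac{4230638}{87}} = \frac{\sqrt{368065506}}{87}$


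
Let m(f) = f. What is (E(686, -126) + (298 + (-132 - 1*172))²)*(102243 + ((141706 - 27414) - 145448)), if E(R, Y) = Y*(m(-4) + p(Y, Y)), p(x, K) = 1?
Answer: 29430018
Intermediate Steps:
E(R, Y) = -3*Y (E(R, Y) = Y*(-4 + 1) = Y*(-3) = -3*Y)
(E(686, -126) + (298 + (-132 - 1*172))²)*(102243 + ((141706 - 27414) - 145448)) = (-3*(-126) + (298 + (-132 - 1*172))²)*(102243 + ((141706 - 27414) - 145448)) = (378 + (298 + (-132 - 172))²)*(102243 + (114292 - 145448)) = (378 + (298 - 304)²)*(102243 - 31156) = (378 + (-6)²)*71087 = (378 + 36)*71087 = 414*71087 = 29430018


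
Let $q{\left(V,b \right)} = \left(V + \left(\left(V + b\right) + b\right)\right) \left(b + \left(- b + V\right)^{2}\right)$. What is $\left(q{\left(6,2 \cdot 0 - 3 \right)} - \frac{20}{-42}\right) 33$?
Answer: $\frac{108218}{7} \approx 15460.0$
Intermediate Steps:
$q{\left(V,b \right)} = \left(b + \left(V - b\right)^{2}\right) \left(2 V + 2 b\right)$ ($q{\left(V,b \right)} = \left(V + \left(V + 2 b\right)\right) \left(b + \left(V - b\right)^{2}\right) = \left(2 V + 2 b\right) \left(b + \left(V - b\right)^{2}\right) = \left(b + \left(V - b\right)^{2}\right) \left(2 V + 2 b\right)$)
$\left(q{\left(6,2 \cdot 0 - 3 \right)} - \frac{20}{-42}\right) 33 = \left(\left(2 \left(2 \cdot 0 - 3\right)^{2} + 2 \cdot 6 \left(2 \cdot 0 - 3\right) + 2 \cdot 6 \left(6 - \left(2 \cdot 0 - 3\right)\right)^{2} + 2 \left(2 \cdot 0 - 3\right) \left(6 - \left(2 \cdot 0 - 3\right)\right)^{2}\right) - \frac{20}{-42}\right) 33 = \left(\left(2 \left(0 - 3\right)^{2} + 2 \cdot 6 \left(0 - 3\right) + 2 \cdot 6 \left(6 - \left(0 - 3\right)\right)^{2} + 2 \left(0 - 3\right) \left(6 - \left(0 - 3\right)\right)^{2}\right) - - \frac{10}{21}\right) 33 = \left(\left(2 \left(-3\right)^{2} + 2 \cdot 6 \left(-3\right) + 2 \cdot 6 \left(6 - -3\right)^{2} + 2 \left(-3\right) \left(6 - -3\right)^{2}\right) + \frac{10}{21}\right) 33 = \left(\left(2 \cdot 9 - 36 + 2 \cdot 6 \left(6 + 3\right)^{2} + 2 \left(-3\right) \left(6 + 3\right)^{2}\right) + \frac{10}{21}\right) 33 = \left(\left(18 - 36 + 2 \cdot 6 \cdot 9^{2} + 2 \left(-3\right) 9^{2}\right) + \frac{10}{21}\right) 33 = \left(\left(18 - 36 + 2 \cdot 6 \cdot 81 + 2 \left(-3\right) 81\right) + \frac{10}{21}\right) 33 = \left(\left(18 - 36 + 972 - 486\right) + \frac{10}{21}\right) 33 = \left(468 + \frac{10}{21}\right) 33 = \frac{9838}{21} \cdot 33 = \frac{108218}{7}$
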